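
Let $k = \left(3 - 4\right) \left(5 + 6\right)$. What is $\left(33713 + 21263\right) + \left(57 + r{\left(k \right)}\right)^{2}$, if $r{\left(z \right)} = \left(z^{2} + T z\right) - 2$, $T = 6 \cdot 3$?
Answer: $55460$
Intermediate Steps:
$k = -11$ ($k = \left(-1\right) 11 = -11$)
$T = 18$
$r{\left(z \right)} = -2 + z^{2} + 18 z$ ($r{\left(z \right)} = \left(z^{2} + 18 z\right) - 2 = -2 + z^{2} + 18 z$)
$\left(33713 + 21263\right) + \left(57 + r{\left(k \right)}\right)^{2} = \left(33713 + 21263\right) + \left(57 + \left(-2 + \left(-11\right)^{2} + 18 \left(-11\right)\right)\right)^{2} = 54976 + \left(57 - 79\right)^{2} = 54976 + \left(-22\right)^{2} = 54976 + 484 = 55460$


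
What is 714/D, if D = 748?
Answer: 21/22 ≈ 0.95455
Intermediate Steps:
714/D = 714/748 = 714*(1/748) = 21/22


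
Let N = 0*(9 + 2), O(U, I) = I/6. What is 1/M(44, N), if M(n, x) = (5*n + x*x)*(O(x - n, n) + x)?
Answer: 3/4840 ≈ 0.00061983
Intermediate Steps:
O(U, I) = I/6 (O(U, I) = I*(⅙) = I/6)
N = 0 (N = 0*11 = 0)
M(n, x) = (x + n/6)*(x² + 5*n) (M(n, x) = (5*n + x*x)*(n/6 + x) = (5*n + x²)*(x + n/6) = (x² + 5*n)*(x + n/6) = (x + n/6)*(x² + 5*n))
1/M(44, N) = 1/(0³ + (⅚)*44² + 5*44*0 + (⅙)*44*0²) = 1/(0 + (⅚)*1936 + 0 + (⅙)*44*0) = 1/(0 + 4840/3 + 0 + 0) = 1/(4840/3) = 3/4840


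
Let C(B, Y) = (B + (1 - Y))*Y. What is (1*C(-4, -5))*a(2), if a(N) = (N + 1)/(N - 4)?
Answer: 15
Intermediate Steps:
a(N) = (1 + N)/(-4 + N)
C(B, Y) = Y*(1 + B - Y) (C(B, Y) = (1 + B - Y)*Y = Y*(1 + B - Y))
(1*C(-4, -5))*a(2) = (1*(-5*(1 - 4 - 1*(-5))))*((1 + 2)/(-4 + 2)) = (1*(-5*(1 - 4 + 5)))*(3/(-2)) = (1*(-5*2))*(-1/2*3) = (1*(-10))*(-3/2) = -10*(-3/2) = 15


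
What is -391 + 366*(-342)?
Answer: -125563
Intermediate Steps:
-391 + 366*(-342) = -391 - 125172 = -125563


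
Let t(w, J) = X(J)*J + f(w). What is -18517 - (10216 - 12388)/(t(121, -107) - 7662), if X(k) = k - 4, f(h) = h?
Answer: -20071885/1084 ≈ -18517.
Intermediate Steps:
X(k) = -4 + k
t(w, J) = w + J*(-4 + J) (t(w, J) = (-4 + J)*J + w = J*(-4 + J) + w = w + J*(-4 + J))
-18517 - (10216 - 12388)/(t(121, -107) - 7662) = -18517 - (10216 - 12388)/((121 - 107*(-4 - 107)) - 7662) = -18517 - (-2172)/((121 - 107*(-111)) - 7662) = -18517 - (-2172)/((121 + 11877) - 7662) = -18517 - (-2172)/(11998 - 7662) = -18517 - (-2172)/4336 = -18517 - 1*(-543/1084) = -18517 + 543/1084 = -20071885/1084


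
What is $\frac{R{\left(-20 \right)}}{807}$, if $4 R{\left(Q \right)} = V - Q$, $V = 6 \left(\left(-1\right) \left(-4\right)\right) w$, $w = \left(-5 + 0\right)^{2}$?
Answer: $\frac{155}{807} \approx 0.19207$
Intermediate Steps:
$w = 25$ ($w = \left(-5\right)^{2} = 25$)
$V = 600$ ($V = 6 \left(\left(-1\right) \left(-4\right)\right) 25 = 6 \cdot 4 \cdot 25 = 24 \cdot 25 = 600$)
$R{\left(Q \right)} = 150 - \frac{Q}{4}$ ($R{\left(Q \right)} = \frac{600 - Q}{4} = 150 - \frac{Q}{4}$)
$\frac{R{\left(-20 \right)}}{807} = \frac{150 - -5}{807} = \left(150 + 5\right) \frac{1}{807} = 155 \cdot \frac{1}{807} = \frac{155}{807}$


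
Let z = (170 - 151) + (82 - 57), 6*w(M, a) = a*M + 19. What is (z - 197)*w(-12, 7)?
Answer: 3315/2 ≈ 1657.5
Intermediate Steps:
w(M, a) = 19/6 + M*a/6 (w(M, a) = (a*M + 19)/6 = (M*a + 19)/6 = (19 + M*a)/6 = 19/6 + M*a/6)
z = 44 (z = 19 + 25 = 44)
(z - 197)*w(-12, 7) = (44 - 197)*(19/6 + (⅙)*(-12)*7) = -153*(19/6 - 14) = -153*(-65/6) = 3315/2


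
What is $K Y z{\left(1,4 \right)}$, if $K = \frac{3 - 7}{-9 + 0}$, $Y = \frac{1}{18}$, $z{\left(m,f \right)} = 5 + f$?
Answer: $\frac{2}{9} \approx 0.22222$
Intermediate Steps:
$Y = \frac{1}{18} \approx 0.055556$
$K = \frac{4}{9}$ ($K = - \frac{4}{-9} = \left(-4\right) \left(- \frac{1}{9}\right) = \frac{4}{9} \approx 0.44444$)
$K Y z{\left(1,4 \right)} = \frac{4}{9} \cdot \frac{1}{18} \left(5 + 4\right) = \frac{2}{81} \cdot 9 = \frac{2}{9}$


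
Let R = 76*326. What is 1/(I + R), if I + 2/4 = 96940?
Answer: 2/243431 ≈ 8.2159e-6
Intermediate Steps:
I = 193879/2 (I = -½ + 96940 = 193879/2 ≈ 96940.)
R = 24776
1/(I + R) = 1/(193879/2 + 24776) = 1/(243431/2) = 2/243431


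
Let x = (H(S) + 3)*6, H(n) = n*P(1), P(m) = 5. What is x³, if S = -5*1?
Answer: -2299968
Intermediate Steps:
S = -5
H(n) = 5*n (H(n) = n*5 = 5*n)
x = -132 (x = (5*(-5) + 3)*6 = (-25 + 3)*6 = -22*6 = -132)
x³ = (-132)³ = -2299968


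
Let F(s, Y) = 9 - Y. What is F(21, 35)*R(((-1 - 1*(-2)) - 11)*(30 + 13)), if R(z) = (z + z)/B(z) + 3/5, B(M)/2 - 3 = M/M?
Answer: 13897/5 ≈ 2779.4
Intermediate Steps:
B(M) = 8 (B(M) = 6 + 2*(M/M) = 6 + 2*1 = 6 + 2 = 8)
R(z) = 3/5 + z/4 (R(z) = (z + z)/8 + 3/5 = (2*z)*(1/8) + 3*(1/5) = z/4 + 3/5 = 3/5 + z/4)
F(21, 35)*R(((-1 - 1*(-2)) - 11)*(30 + 13)) = (9 - 1*35)*(3/5 + (((-1 - 1*(-2)) - 11)*(30 + 13))/4) = (9 - 35)*(3/5 + (((-1 + 2) - 11)*43)/4) = -26*(3/5 + ((1 - 11)*43)/4) = -26*(3/5 + (-10*43)/4) = -26*(3/5 + (1/4)*(-430)) = -26*(3/5 - 215/2) = -26*(-1069/10) = 13897/5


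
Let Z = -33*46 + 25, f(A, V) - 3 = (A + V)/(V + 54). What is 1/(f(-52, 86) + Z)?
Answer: -70/104283 ≈ -0.00067125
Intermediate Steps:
f(A, V) = 3 + (A + V)/(54 + V) (f(A, V) = 3 + (A + V)/(V + 54) = 3 + (A + V)/(54 + V))
Z = -1493 (Z = -1518 + 25 = -1493)
1/(f(-52, 86) + Z) = 1/((162 - 52 + 4*86)/(54 + 86) - 1493) = 1/((162 - 52 + 344)/140 - 1493) = 1/((1/140)*454 - 1493) = 1/(227/70 - 1493) = 1/(-104283/70) = -70/104283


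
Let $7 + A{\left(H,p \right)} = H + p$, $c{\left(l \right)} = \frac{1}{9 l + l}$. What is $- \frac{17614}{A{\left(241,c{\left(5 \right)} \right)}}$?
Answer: $- \frac{880700}{11701} \approx -75.267$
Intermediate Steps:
$c{\left(l \right)} = \frac{1}{10 l}$
$A{\left(H,p \right)} = -7 + H + p$ ($A{\left(H,p \right)} = -7 + \left(H + p\right) = -7 + H + p$)
$- \frac{17614}{A{\left(241,c{\left(5 \right)} \right)}} = - \frac{17614}{-7 + 241 + \frac{1}{10 \cdot 5}} = - \frac{17614}{-7 + 241 + \frac{1}{10} \cdot \frac{1}{5}} = - \frac{17614}{-7 + 241 + \frac{1}{50}} = - \frac{17614}{\frac{11701}{50}} = \left(-17614\right) \frac{50}{11701} = - \frac{880700}{11701}$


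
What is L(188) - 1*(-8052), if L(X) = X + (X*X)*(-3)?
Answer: -97792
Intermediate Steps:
L(X) = X - 3*X**2 (L(X) = X + X**2*(-3) = X - 3*X**2)
L(188) - 1*(-8052) = 188*(1 - 3*188) - 1*(-8052) = 188*(1 - 564) + 8052 = 188*(-563) + 8052 = -105844 + 8052 = -97792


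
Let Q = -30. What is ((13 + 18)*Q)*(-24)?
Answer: 22320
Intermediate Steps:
((13 + 18)*Q)*(-24) = ((13 + 18)*(-30))*(-24) = (31*(-30))*(-24) = -930*(-24) = 22320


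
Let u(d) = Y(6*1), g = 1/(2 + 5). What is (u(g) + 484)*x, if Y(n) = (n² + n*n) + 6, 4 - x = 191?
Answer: -105094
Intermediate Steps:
g = ⅐ (g = 1/7 = ⅐ ≈ 0.14286)
x = -187 (x = 4 - 1*191 = 4 - 191 = -187)
Y(n) = 6 + 2*n² (Y(n) = (n² + n²) + 6 = 2*n² + 6 = 6 + 2*n²)
u(d) = 78 (u(d) = 6 + 2*(6*1)² = 6 + 2*6² = 6 + 2*36 = 6 + 72 = 78)
(u(g) + 484)*x = (78 + 484)*(-187) = 562*(-187) = -105094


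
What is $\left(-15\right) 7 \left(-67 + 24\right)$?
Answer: $4515$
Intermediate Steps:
$\left(-15\right) 7 \left(-67 + 24\right) = \left(-105\right) \left(-43\right) = 4515$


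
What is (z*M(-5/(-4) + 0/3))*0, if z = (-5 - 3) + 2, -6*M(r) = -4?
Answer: 0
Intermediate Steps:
M(r) = ⅔ (M(r) = -⅙*(-4) = ⅔)
z = -6 (z = -8 + 2 = -6)
(z*M(-5/(-4) + 0/3))*0 = -6*⅔*0 = -4*0 = 0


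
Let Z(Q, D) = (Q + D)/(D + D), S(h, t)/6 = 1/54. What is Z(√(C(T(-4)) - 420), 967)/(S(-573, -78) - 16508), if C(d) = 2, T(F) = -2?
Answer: -9/297142 - 9*I*√418/287336314 ≈ -3.0289e-5 - 6.4038e-7*I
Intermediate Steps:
S(h, t) = ⅑ (S(h, t) = 6/54 = 6*(1/54) = ⅑)
Z(Q, D) = (D + Q)/(2*D) (Z(Q, D) = (D + Q)/((2*D)) = (D + Q)*(1/(2*D)) = (D + Q)/(2*D))
Z(√(C(T(-4)) - 420), 967)/(S(-573, -78) - 16508) = ((½)*(967 + √(2 - 420))/967)/(⅑ - 16508) = ((½)*(1/967)*(967 + √(-418)))/(-148571/9) = ((½)*(1/967)*(967 + I*√418))*(-9/148571) = (½ + I*√418/1934)*(-9/148571) = -9/297142 - 9*I*√418/287336314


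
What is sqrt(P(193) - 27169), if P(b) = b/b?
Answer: 4*I*sqrt(1698) ≈ 164.83*I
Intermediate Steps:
P(b) = 1
sqrt(P(193) - 27169) = sqrt(1 - 27169) = sqrt(-27168) = 4*I*sqrt(1698)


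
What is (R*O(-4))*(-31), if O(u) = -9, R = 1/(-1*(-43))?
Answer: 279/43 ≈ 6.4884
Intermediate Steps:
R = 1/43 ≈ 0.023256
(R*O(-4))*(-31) = ((1/43)*(-9))*(-31) = -9/43*(-31) = 279/43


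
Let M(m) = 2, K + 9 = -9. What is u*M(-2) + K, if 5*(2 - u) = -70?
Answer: 14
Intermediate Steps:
K = -18 (K = -9 - 9 = -18)
u = 16 (u = 2 - ⅕*(-70) = 2 + 14 = 16)
u*M(-2) + K = 16*2 - 18 = 32 - 18 = 14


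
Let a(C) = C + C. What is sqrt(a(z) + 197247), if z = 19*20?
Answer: sqrt(198007) ≈ 444.98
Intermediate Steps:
z = 380
a(C) = 2*C
sqrt(a(z) + 197247) = sqrt(2*380 + 197247) = sqrt(760 + 197247) = sqrt(198007)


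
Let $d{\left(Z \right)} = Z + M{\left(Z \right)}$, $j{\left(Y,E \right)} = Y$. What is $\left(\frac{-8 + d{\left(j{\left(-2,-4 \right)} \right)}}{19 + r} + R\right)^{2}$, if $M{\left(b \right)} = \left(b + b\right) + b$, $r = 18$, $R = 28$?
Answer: $\frac{1040400}{1369} \approx 759.97$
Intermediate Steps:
$M{\left(b \right)} = 3 b$ ($M{\left(b \right)} = 2 b + b = 3 b$)
$d{\left(Z \right)} = 4 Z$ ($d{\left(Z \right)} = Z + 3 Z = 4 Z$)
$\left(\frac{-8 + d{\left(j{\left(-2,-4 \right)} \right)}}{19 + r} + R\right)^{2} = \left(\frac{-8 + 4 \left(-2\right)}{19 + 18} + 28\right)^{2} = \left(\frac{-8 - 8}{37} + 28\right)^{2} = \left(\left(-16\right) \frac{1}{37} + 28\right)^{2} = \left(- \frac{16}{37} + 28\right)^{2} = \left(\frac{1020}{37}\right)^{2} = \frac{1040400}{1369}$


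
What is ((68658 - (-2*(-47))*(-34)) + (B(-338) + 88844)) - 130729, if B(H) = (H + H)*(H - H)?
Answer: 29969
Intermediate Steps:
B(H) = 0 (B(H) = (2*H)*0 = 0)
((68658 - (-2*(-47))*(-34)) + (B(-338) + 88844)) - 130729 = ((68658 - (-2*(-47))*(-34)) + (0 + 88844)) - 130729 = ((68658 - 94*(-34)) + 88844) - 130729 = ((68658 - 1*(-3196)) + 88844) - 130729 = ((68658 + 3196) + 88844) - 130729 = (71854 + 88844) - 130729 = 160698 - 130729 = 29969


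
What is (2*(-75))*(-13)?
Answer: 1950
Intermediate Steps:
(2*(-75))*(-13) = -150*(-13) = 1950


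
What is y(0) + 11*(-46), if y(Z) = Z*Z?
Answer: -506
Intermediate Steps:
y(Z) = Z²
y(0) + 11*(-46) = 0² + 11*(-46) = 0 - 506 = -506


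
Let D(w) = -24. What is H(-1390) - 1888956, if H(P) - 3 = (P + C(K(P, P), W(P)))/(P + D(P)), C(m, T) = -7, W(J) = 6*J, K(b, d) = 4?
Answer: -2670978145/1414 ≈ -1.8890e+6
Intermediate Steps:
H(P) = 3 + (-7 + P)/(-24 + P) (H(P) = 3 + (P - 7)/(P - 24) = 3 + (-7 + P)/(-24 + P))
H(-1390) - 1888956 = (-79 + 4*(-1390))/(-24 - 1390) - 1888956 = (-79 - 5560)/(-1414) - 1888956 = -1/1414*(-5639) - 1888956 = 5639/1414 - 1888956 = -2670978145/1414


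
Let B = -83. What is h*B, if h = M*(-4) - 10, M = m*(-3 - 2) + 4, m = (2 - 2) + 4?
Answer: -4482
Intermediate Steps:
m = 4 (m = 0 + 4 = 4)
M = -16 (M = 4*(-3 - 2) + 4 = 4*(-5) + 4 = -20 + 4 = -16)
h = 54 (h = -16*(-4) - 10 = 64 - 10 = 54)
h*B = 54*(-83) = -4482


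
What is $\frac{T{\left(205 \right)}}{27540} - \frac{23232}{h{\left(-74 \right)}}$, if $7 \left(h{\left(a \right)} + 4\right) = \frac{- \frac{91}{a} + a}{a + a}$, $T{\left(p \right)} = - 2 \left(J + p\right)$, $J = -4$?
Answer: $\frac{8175036255163}{1382833890} \approx 5911.8$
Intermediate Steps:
$T{\left(p \right)} = 8 - 2 p$ ($T{\left(p \right)} = - 2 \left(-4 + p\right) = 8 - 2 p$)
$h{\left(a \right)} = -4 + \frac{a - \frac{91}{a}}{14 a}$ ($h{\left(a \right)} = -4 + \frac{\left(- \frac{91}{a} + a\right) \frac{1}{a + a}}{7} = -4 + \frac{\left(a - \frac{91}{a}\right) \frac{1}{2 a}}{7} = -4 + \frac{\frac{1}{2} \frac{1}{a} \left(a - \frac{91}{a}\right)}{7} = -4 + \frac{a - \frac{91}{a}}{14 a}$)
$\frac{T{\left(205 \right)}}{27540} - \frac{23232}{h{\left(-74 \right)}} = \frac{8 - 410}{27540} - \frac{23232}{- \frac{55}{14} - \frac{13}{2 \cdot 5476}} = \left(8 - 410\right) \frac{1}{27540} - \frac{23232}{- \frac{55}{14} - \frac{13}{10952}} = \left(-402\right) \frac{1}{27540} - \frac{23232}{- \frac{55}{14} - \frac{13}{10952}} = - \frac{67}{4590} - \frac{23232}{- \frac{301271}{76664}} = - \frac{67}{4590} - - \frac{1781058048}{301271} = - \frac{67}{4590} + \frac{1781058048}{301271} = \frac{8175036255163}{1382833890}$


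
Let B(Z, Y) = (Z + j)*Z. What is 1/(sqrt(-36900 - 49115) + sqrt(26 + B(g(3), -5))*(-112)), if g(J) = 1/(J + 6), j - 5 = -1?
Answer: 9/(-112*sqrt(2143) + 9*I*sqrt(86015)) ≈ -0.0013786 - 0.00070182*I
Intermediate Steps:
j = 4 (j = 5 - 1 = 4)
g(J) = 1/(6 + J)
B(Z, Y) = Z*(4 + Z) (B(Z, Y) = (Z + 4)*Z = (4 + Z)*Z = Z*(4 + Z))
1/(sqrt(-36900 - 49115) + sqrt(26 + B(g(3), -5))*(-112)) = 1/(sqrt(-36900 - 49115) + sqrt(26 + (4 + 1/(6 + 3))/(6 + 3))*(-112)) = 1/(sqrt(-86015) + sqrt(26 + (4 + 1/9)/9)*(-112)) = 1/(I*sqrt(86015) + sqrt(26 + (4 + 1/9)/9)*(-112)) = 1/(I*sqrt(86015) + sqrt(26 + (1/9)*(37/9))*(-112)) = 1/(I*sqrt(86015) + sqrt(26 + 37/81)*(-112)) = 1/(I*sqrt(86015) + sqrt(2143/81)*(-112)) = 1/(I*sqrt(86015) + (sqrt(2143)/9)*(-112)) = 1/(I*sqrt(86015) - 112*sqrt(2143)/9) = 1/(-112*sqrt(2143)/9 + I*sqrt(86015))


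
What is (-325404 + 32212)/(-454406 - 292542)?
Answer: 73298/186737 ≈ 0.39252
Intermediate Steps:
(-325404 + 32212)/(-454406 - 292542) = -293192/(-746948) = -293192*(-1/746948) = 73298/186737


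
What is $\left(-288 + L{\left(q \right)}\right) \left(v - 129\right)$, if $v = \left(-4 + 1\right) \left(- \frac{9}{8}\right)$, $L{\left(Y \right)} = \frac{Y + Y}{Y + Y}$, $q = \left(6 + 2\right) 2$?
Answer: $\frac{288435}{8} \approx 36054.0$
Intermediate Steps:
$q = 16$ ($q = 8 \cdot 2 = 16$)
$L{\left(Y \right)} = 1$ ($L{\left(Y \right)} = \frac{2 Y}{2 Y} = 2 Y \frac{1}{2 Y} = 1$)
$v = \frac{27}{8}$ ($v = - 3 \left(\left(-9\right) \frac{1}{8}\right) = \left(-3\right) \left(- \frac{9}{8}\right) = \frac{27}{8} \approx 3.375$)
$\left(-288 + L{\left(q \right)}\right) \left(v - 129\right) = \left(-288 + 1\right) \left(\frac{27}{8} - 129\right) = \left(-287\right) \left(- \frac{1005}{8}\right) = \frac{288435}{8}$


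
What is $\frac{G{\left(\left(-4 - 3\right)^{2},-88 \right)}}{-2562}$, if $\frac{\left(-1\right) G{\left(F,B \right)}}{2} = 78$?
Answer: $\frac{26}{427} \approx 0.06089$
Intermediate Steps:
$G{\left(F,B \right)} = -156$ ($G{\left(F,B \right)} = \left(-2\right) 78 = -156$)
$\frac{G{\left(\left(-4 - 3\right)^{2},-88 \right)}}{-2562} = - \frac{156}{-2562} = \left(-156\right) \left(- \frac{1}{2562}\right) = \frac{26}{427}$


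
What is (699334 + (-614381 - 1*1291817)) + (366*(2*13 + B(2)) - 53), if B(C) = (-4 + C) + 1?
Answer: -1197767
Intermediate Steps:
B(C) = -3 + C
(699334 + (-614381 - 1*1291817)) + (366*(2*13 + B(2)) - 53) = (699334 + (-614381 - 1*1291817)) + (366*(2*13 + (-3 + 2)) - 53) = (699334 + (-614381 - 1291817)) + (366*(26 - 1) - 53) = (699334 - 1906198) + (366*25 - 53) = -1206864 + (9150 - 53) = -1206864 + 9097 = -1197767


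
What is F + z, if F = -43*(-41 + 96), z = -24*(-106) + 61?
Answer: 240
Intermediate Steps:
z = 2605 (z = 2544 + 61 = 2605)
F = -2365 (F = -43*55 = -2365)
F + z = -2365 + 2605 = 240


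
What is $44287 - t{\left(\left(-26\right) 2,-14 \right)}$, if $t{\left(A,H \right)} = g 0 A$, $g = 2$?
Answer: $44287$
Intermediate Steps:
$t{\left(A,H \right)} = 0$ ($t{\left(A,H \right)} = 2 \cdot 0 A = 0 A = 0$)
$44287 - t{\left(\left(-26\right) 2,-14 \right)} = 44287 - 0 = 44287 + 0 = 44287$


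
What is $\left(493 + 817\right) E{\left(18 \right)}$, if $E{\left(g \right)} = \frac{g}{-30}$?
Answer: $-786$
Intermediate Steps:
$E{\left(g \right)} = - \frac{g}{30}$ ($E{\left(g \right)} = g \left(- \frac{1}{30}\right) = - \frac{g}{30}$)
$\left(493 + 817\right) E{\left(18 \right)} = \left(493 + 817\right) \left(\left(- \frac{1}{30}\right) 18\right) = 1310 \left(- \frac{3}{5}\right) = -786$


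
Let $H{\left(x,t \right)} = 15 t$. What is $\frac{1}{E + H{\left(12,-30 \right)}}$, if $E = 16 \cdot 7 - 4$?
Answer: $- \frac{1}{342} \approx -0.002924$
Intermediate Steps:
$E = 108$ ($E = 112 - 4 = 108$)
$\frac{1}{E + H{\left(12,-30 \right)}} = \frac{1}{108 + 15 \left(-30\right)} = \frac{1}{108 - 450} = \frac{1}{-342} = - \frac{1}{342}$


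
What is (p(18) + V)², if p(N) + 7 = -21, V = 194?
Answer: 27556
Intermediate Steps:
p(N) = -28 (p(N) = -7 - 21 = -28)
(p(18) + V)² = (-28 + 194)² = 166² = 27556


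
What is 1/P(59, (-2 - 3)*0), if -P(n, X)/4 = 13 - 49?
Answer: 1/144 ≈ 0.0069444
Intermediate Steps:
P(n, X) = 144 (P(n, X) = -4*(13 - 49) = -4*(-36) = 144)
1/P(59, (-2 - 3)*0) = 1/144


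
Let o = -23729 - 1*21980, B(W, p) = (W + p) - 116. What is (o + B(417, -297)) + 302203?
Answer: 256498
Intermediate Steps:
B(W, p) = -116 + W + p
o = -45709 (o = -23729 - 21980 = -45709)
(o + B(417, -297)) + 302203 = (-45709 + (-116 + 417 - 297)) + 302203 = (-45709 + 4) + 302203 = -45705 + 302203 = 256498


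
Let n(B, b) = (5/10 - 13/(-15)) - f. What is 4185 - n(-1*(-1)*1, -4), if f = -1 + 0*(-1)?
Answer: 125479/30 ≈ 4182.6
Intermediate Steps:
f = -1 (f = -1 + 0 = -1)
n(B, b) = 71/30 (n(B, b) = (5/10 - 13/(-15)) - 1*(-1) = (5*(⅒) - 13*(-1/15)) + 1 = (½ + 13/15) + 1 = 41/30 + 1 = 71/30)
4185 - n(-1*(-1)*1, -4) = 4185 - 1*71/30 = 4185 - 71/30 = 125479/30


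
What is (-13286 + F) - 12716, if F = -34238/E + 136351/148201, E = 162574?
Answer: -313232728980556/12046814687 ≈ -26001.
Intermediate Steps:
F = 8546510818/12046814687 (F = -34238/162574 + 136351/148201 = -34238*1/162574 + 136351*(1/148201) = -17119/81287 + 136351/148201 = 8546510818/12046814687 ≈ 0.70944)
(-13286 + F) - 12716 = (-13286 + 8546510818/12046814687) - 12716 = -160045433420664/12046814687 - 12716 = -313232728980556/12046814687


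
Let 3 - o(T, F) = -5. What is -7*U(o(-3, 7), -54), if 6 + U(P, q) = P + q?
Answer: 364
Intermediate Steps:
o(T, F) = 8 (o(T, F) = 3 - 1*(-5) = 3 + 5 = 8)
U(P, q) = -6 + P + q (U(P, q) = -6 + (P + q) = -6 + P + q)
-7*U(o(-3, 7), -54) = -7*(-6 + 8 - 54) = -7*(-52) = 364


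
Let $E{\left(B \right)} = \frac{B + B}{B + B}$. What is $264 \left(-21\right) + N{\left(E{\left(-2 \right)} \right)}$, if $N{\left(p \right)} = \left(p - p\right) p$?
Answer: $-5544$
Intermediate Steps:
$E{\left(B \right)} = 1$ ($E{\left(B \right)} = \frac{2 B}{2 B} = 2 B \frac{1}{2 B} = 1$)
$N{\left(p \right)} = 0$ ($N{\left(p \right)} = 0 p = 0$)
$264 \left(-21\right) + N{\left(E{\left(-2 \right)} \right)} = 264 \left(-21\right) + 0 = -5544 + 0 = -5544$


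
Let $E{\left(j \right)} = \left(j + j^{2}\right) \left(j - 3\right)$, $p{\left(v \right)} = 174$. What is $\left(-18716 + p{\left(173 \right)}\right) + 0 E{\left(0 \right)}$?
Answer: $-18542$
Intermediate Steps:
$E{\left(j \right)} = \left(-3 + j\right) \left(j + j^{2}\right)$ ($E{\left(j \right)} = \left(j + j^{2}\right) \left(-3 + j\right) = \left(-3 + j\right) \left(j + j^{2}\right)$)
$\left(-18716 + p{\left(173 \right)}\right) + 0 E{\left(0 \right)} = \left(-18716 + 174\right) + 0 \cdot 0 \left(-3 + 0^{2} - 0\right) = -18542 + 0 \cdot 0 \left(-3 + 0 + 0\right) = -18542 + 0 \cdot 0 \left(-3\right) = -18542 + 0 \cdot 0 = -18542 + 0 = -18542$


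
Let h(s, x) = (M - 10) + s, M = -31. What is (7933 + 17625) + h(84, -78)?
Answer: 25601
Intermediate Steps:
h(s, x) = -41 + s (h(s, x) = (-31 - 10) + s = -41 + s)
(7933 + 17625) + h(84, -78) = (7933 + 17625) + (-41 + 84) = 25558 + 43 = 25601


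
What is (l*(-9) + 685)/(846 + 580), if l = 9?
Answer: 302/713 ≈ 0.42356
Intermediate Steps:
(l*(-9) + 685)/(846 + 580) = (9*(-9) + 685)/(846 + 580) = (-81 + 685)/1426 = 604*(1/1426) = 302/713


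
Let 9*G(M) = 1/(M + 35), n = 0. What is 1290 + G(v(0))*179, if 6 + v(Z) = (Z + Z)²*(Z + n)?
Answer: 336869/261 ≈ 1290.7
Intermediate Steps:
v(Z) = -6 + 4*Z³ (v(Z) = -6 + (Z + Z)²*(Z + 0) = -6 + (2*Z)²*Z = -6 + (4*Z²)*Z = -6 + 4*Z³)
G(M) = 1/(9*(35 + M)) (G(M) = 1/(9*(M + 35)) = 1/(9*(35 + M)))
1290 + G(v(0))*179 = 1290 + (1/(9*(35 + (-6 + 4*0³))))*179 = 1290 + (1/(9*(35 + (-6 + 4*0))))*179 = 1290 + (1/(9*(35 + (-6 + 0))))*179 = 1290 + (1/(9*(35 - 6)))*179 = 1290 + ((⅑)/29)*179 = 1290 + ((⅑)*(1/29))*179 = 1290 + (1/261)*179 = 1290 + 179/261 = 336869/261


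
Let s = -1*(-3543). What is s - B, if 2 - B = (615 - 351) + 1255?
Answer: 5060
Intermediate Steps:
s = 3543
B = -1517 (B = 2 - ((615 - 351) + 1255) = 2 - (264 + 1255) = 2 - 1*1519 = 2 - 1519 = -1517)
s - B = 3543 - 1*(-1517) = 3543 + 1517 = 5060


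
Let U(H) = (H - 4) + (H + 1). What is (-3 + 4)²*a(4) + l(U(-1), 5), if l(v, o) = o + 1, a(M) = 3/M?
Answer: 27/4 ≈ 6.7500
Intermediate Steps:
U(H) = -3 + 2*H (U(H) = (-4 + H) + (1 + H) = -3 + 2*H)
l(v, o) = 1 + o
(-3 + 4)²*a(4) + l(U(-1), 5) = (-3 + 4)²*(3/4) + (1 + 5) = 1²*(3*(¼)) + 6 = 1*(¾) + 6 = ¾ + 6 = 27/4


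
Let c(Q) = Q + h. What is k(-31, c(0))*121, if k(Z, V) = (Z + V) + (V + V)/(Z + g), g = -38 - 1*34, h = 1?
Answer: -374132/103 ≈ -3632.3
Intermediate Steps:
g = -72 (g = -38 - 34 = -72)
c(Q) = 1 + Q (c(Q) = Q + 1 = 1 + Q)
k(Z, V) = V + Z + 2*V/(-72 + Z) (k(Z, V) = (Z + V) + (V + V)/(Z - 72) = (V + Z) + (2*V)/(-72 + Z) = (V + Z) + 2*V/(-72 + Z) = V + Z + 2*V/(-72 + Z))
k(-31, c(0))*121 = (((-31)**2 - 72*(-31) - 70*(1 + 0) + (1 + 0)*(-31))/(-72 - 31))*121 = ((961 + 2232 - 70*1 + 1*(-31))/(-103))*121 = -(961 + 2232 - 70 - 31)/103*121 = -1/103*3092*121 = -3092/103*121 = -374132/103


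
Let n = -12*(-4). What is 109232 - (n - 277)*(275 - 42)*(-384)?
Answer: -20379856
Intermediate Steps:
n = 48
109232 - (n - 277)*(275 - 42)*(-384) = 109232 - (48 - 277)*(275 - 42)*(-384) = 109232 - (-229*233)*(-384) = 109232 - (-53357)*(-384) = 109232 - 1*20489088 = 109232 - 20489088 = -20379856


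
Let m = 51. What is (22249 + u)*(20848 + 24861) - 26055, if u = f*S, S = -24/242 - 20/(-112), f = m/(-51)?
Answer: 3445426114847/3388 ≈ 1.0169e+9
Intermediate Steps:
f = -1 (f = 51/(-51) = 51*(-1/51) = -1)
S = 269/3388 (S = -24*1/242 - 20*(-1/112) = -12/121 + 5/28 = 269/3388 ≈ 0.079398)
u = -269/3388 (u = -1*269/3388 = -269/3388 ≈ -0.079398)
(22249 + u)*(20848 + 24861) - 26055 = (22249 - 269/3388)*(20848 + 24861) - 26055 = (75379343/3388)*45709 - 26055 = 3445514389187/3388 - 26055 = 3445426114847/3388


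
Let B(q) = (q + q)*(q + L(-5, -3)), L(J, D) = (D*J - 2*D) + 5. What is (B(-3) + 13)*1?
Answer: -125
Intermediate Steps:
L(J, D) = 5 - 2*D + D*J (L(J, D) = (-2*D + D*J) + 5 = 5 - 2*D + D*J)
B(q) = 2*q*(26 + q) (B(q) = (q + q)*(q + (5 - 2*(-3) - 3*(-5))) = (2*q)*(q + (5 + 6 + 15)) = (2*q)*(q + 26) = (2*q)*(26 + q) = 2*q*(26 + q))
(B(-3) + 13)*1 = (2*(-3)*(26 - 3) + 13)*1 = (2*(-3)*23 + 13)*1 = (-138 + 13)*1 = -125*1 = -125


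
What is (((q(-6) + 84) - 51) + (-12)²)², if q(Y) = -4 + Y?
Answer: 27889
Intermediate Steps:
(((q(-6) + 84) - 51) + (-12)²)² = ((((-4 - 6) + 84) - 51) + (-12)²)² = (((-10 + 84) - 51) + 144)² = ((74 - 51) + 144)² = (23 + 144)² = 167² = 27889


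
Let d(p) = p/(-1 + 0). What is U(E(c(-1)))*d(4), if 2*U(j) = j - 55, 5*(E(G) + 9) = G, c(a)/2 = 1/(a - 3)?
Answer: 641/5 ≈ 128.20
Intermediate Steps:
c(a) = 2/(-3 + a) (c(a) = 2/(a - 3) = 2/(-3 + a))
E(G) = -9 + G/5
U(j) = -55/2 + j/2 (U(j) = (j - 55)/2 = (-55 + j)/2 = -55/2 + j/2)
d(p) = -p (d(p) = p/(-1) = -p)
U(E(c(-1)))*d(4) = (-55/2 + (-9 + (2/(-3 - 1))/5)/2)*(-1*4) = (-55/2 + (-9 + (2/(-4))/5)/2)*(-4) = (-55/2 + (-9 + (2*(-¼))/5)/2)*(-4) = (-55/2 + (-9 + (⅕)*(-½))/2)*(-4) = (-55/2 + (-9 - ⅒)/2)*(-4) = (-55/2 + (½)*(-91/10))*(-4) = (-55/2 - 91/20)*(-4) = -641/20*(-4) = 641/5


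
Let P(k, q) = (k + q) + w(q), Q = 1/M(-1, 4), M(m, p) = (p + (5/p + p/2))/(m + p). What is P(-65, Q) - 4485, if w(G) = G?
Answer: -131926/29 ≈ -4549.2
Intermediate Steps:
M(m, p) = (5/p + 3*p/2)/(m + p) (M(m, p) = (p + (5/p + p*(½)))/(m + p) = (p + (5/p + p/2))/(m + p) = (p + (p/2 + 5/p))/(m + p) = (5/p + 3*p/2)/(m + p))
Q = 12/29 (Q = 1/((½)*(10 + 3*4²)/(4*(-1 + 4))) = 1/((½)*(¼)*(10 + 3*16)/3) = 1/((½)*(¼)*(⅓)*(10 + 48)) = 1/((½)*(¼)*(⅓)*58) = 1/(29/12) = 12/29 ≈ 0.41379)
P(k, q) = k + 2*q (P(k, q) = (k + q) + q = k + 2*q)
P(-65, Q) - 4485 = (-65 + 2*(12/29)) - 4485 = (-65 + 24/29) - 4485 = -1861/29 - 4485 = -131926/29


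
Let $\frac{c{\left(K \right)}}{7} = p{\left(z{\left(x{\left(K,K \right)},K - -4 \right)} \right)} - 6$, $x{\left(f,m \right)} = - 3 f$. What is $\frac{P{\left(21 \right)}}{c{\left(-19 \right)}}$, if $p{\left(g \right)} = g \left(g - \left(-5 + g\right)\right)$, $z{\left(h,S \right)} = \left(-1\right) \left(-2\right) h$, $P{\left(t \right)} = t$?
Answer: $\frac{1}{188} \approx 0.0053191$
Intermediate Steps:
$z{\left(h,S \right)} = 2 h$
$p{\left(g \right)} = 5 g$ ($p{\left(g \right)} = g 5 = 5 g$)
$c{\left(K \right)} = -42 - 210 K$ ($c{\left(K \right)} = 7 \left(5 \cdot 2 \left(- 3 K\right) - 6\right) = 7 \left(5 \left(- 6 K\right) - 6\right) = 7 \left(- 30 K - 6\right) = 7 \left(-6 - 30 K\right) = -42 - 210 K$)
$\frac{P{\left(21 \right)}}{c{\left(-19 \right)}} = \frac{21}{-42 - -3990} = \frac{21}{-42 + 3990} = \frac{21}{3948} = 21 \cdot \frac{1}{3948} = \frac{1}{188}$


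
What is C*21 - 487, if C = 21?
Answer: -46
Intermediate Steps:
C*21 - 487 = 21*21 - 487 = 441 - 487 = -46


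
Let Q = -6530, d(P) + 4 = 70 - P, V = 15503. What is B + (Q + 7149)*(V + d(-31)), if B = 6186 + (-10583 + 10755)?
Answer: 9662758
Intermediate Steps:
d(P) = 66 - P (d(P) = -4 + (70 - P) = 66 - P)
B = 6358 (B = 6186 + 172 = 6358)
B + (Q + 7149)*(V + d(-31)) = 6358 + (-6530 + 7149)*(15503 + (66 - 1*(-31))) = 6358 + 619*(15503 + (66 + 31)) = 6358 + 619*(15503 + 97) = 6358 + 619*15600 = 6358 + 9656400 = 9662758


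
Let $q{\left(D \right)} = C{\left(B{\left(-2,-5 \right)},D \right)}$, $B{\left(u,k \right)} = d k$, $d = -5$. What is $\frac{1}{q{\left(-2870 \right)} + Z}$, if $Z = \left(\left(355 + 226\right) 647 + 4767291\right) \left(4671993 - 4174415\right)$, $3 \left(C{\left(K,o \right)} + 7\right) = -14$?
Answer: $\frac{3}{7677426523297} \approx 3.9076 \cdot 10^{-13}$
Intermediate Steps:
$B{\left(u,k \right)} = - 5 k$
$C{\left(K,o \right)} = - \frac{35}{3}$ ($C{\left(K,o \right)} = -7 + \frac{1}{3} \left(-14\right) = -7 - \frac{14}{3} = - \frac{35}{3}$)
$q{\left(D \right)} = - \frac{35}{3}$
$Z = 2559142174444$ ($Z = \left(581 \cdot 647 + 4767291\right) 497578 = \left(375907 + 4767291\right) 497578 = 5143198 \cdot 497578 = 2559142174444$)
$\frac{1}{q{\left(-2870 \right)} + Z} = \frac{1}{- \frac{35}{3} + 2559142174444} = \frac{1}{\frac{7677426523297}{3}} = \frac{3}{7677426523297}$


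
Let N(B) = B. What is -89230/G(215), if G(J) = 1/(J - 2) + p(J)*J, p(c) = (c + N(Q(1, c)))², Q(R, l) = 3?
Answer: -19005990/2176361581 ≈ -0.0087329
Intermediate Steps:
p(c) = (3 + c)² (p(c) = (c + 3)² = (3 + c)²)
G(J) = 1/(-2 + J) + J*(3 + J)² (G(J) = 1/(J - 2) + (3 + J)²*J = 1/(-2 + J) + J*(3 + J)²)
-89230/G(215) = -89230*(-2 + 215)/(1 + 215²*(3 + 215)² - 2*215*(3 + 215)²) = -89230*213/(1 + 46225*218² - 2*215*218²) = -89230*213/(1 + 46225*47524 - 2*215*47524) = -89230*213/(1 + 2196796900 - 20435320) = -89230/((1/213)*2176361581) = -89230/2176361581/213 = -89230*213/2176361581 = -19005990/2176361581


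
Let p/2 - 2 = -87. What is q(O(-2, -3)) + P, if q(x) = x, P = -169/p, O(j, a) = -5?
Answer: -681/170 ≈ -4.0059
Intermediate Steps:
p = -170 (p = 4 + 2*(-87) = 4 - 174 = -170)
P = 169/170 (P = -169/(-170) = -169*(-1/170) = 169/170 ≈ 0.99412)
q(O(-2, -3)) + P = -5 + 169/170 = -681/170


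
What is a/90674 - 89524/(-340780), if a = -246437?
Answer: -18965825421/7724971430 ≈ -2.4551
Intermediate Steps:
a/90674 - 89524/(-340780) = -246437/90674 - 89524/(-340780) = -246437*1/90674 - 89524*(-1/340780) = -246437/90674 + 22381/85195 = -18965825421/7724971430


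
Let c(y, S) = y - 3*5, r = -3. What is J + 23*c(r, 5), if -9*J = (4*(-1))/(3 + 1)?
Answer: -3725/9 ≈ -413.89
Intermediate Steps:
c(y, S) = -15 + y (c(y, S) = y - 15 = -15 + y)
J = 1/9 (J = -4*(-1)/(9*(3 + 1)) = -(-4)/(9*4) = -(-4)/36 = -1/9*(-1) = 1/9 ≈ 0.11111)
J + 23*c(r, 5) = 1/9 + 23*(-15 - 3) = 1/9 + 23*(-18) = 1/9 - 414 = -3725/9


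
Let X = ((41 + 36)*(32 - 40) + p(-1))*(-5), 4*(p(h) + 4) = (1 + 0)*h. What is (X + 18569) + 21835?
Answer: 174021/4 ≈ 43505.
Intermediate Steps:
p(h) = -4 + h/4 (p(h) = -4 + ((1 + 0)*h)/4 = -4 + (1*h)/4 = -4 + h/4)
X = 12405/4 (X = ((41 + 36)*(32 - 40) + (-4 + (¼)*(-1)))*(-5) = (77*(-8) + (-4 - ¼))*(-5) = (-616 - 17/4)*(-5) = -2481/4*(-5) = 12405/4 ≈ 3101.3)
(X + 18569) + 21835 = (12405/4 + 18569) + 21835 = 86681/4 + 21835 = 174021/4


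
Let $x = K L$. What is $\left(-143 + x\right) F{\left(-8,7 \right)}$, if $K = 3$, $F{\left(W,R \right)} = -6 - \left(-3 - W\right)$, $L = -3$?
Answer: $1672$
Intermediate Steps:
$F{\left(W,R \right)} = -3 + W$ ($F{\left(W,R \right)} = -6 + \left(3 + W\right) = -3 + W$)
$x = -9$ ($x = 3 \left(-3\right) = -9$)
$\left(-143 + x\right) F{\left(-8,7 \right)} = \left(-143 - 9\right) \left(-3 - 8\right) = \left(-152\right) \left(-11\right) = 1672$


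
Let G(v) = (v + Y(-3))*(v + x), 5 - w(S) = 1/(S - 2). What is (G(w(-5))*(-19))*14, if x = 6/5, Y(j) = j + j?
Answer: 50616/35 ≈ 1446.2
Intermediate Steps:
Y(j) = 2*j
x = 6/5 (x = 6*(⅕) = 6/5 ≈ 1.2000)
w(S) = 5 - 1/(-2 + S) (w(S) = 5 - 1/(S - 2) = 5 - 1/(-2 + S))
G(v) = (-6 + v)*(6/5 + v) (G(v) = (v + 2*(-3))*(v + 6/5) = (v - 6)*(6/5 + v) = (-6 + v)*(6/5 + v))
(G(w(-5))*(-19))*14 = ((-36/5 + ((-11 + 5*(-5))/(-2 - 5))² - 24*(-11 + 5*(-5))/(5*(-2 - 5)))*(-19))*14 = ((-36/5 + ((-11 - 25)/(-7))² - 24*(-11 - 25)/(5*(-7)))*(-19))*14 = ((-36/5 + (-⅐*(-36))² - (-24)*(-36)/35)*(-19))*14 = ((-36/5 + (36/7)² - 24/5*36/7)*(-19))*14 = ((-36/5 + 1296/49 - 864/35)*(-19))*14 = -1332/245*(-19)*14 = (25308/245)*14 = 50616/35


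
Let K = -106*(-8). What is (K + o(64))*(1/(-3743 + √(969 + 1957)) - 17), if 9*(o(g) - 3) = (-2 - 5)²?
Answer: -96603485288/6634953 - 7708*√2926/126064107 ≈ -14560.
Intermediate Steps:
o(g) = 76/9 (o(g) = 3 + (-2 - 5)²/9 = 3 + (⅑)*(-7)² = 3 + (⅑)*49 = 3 + 49/9 = 76/9)
K = 848
(K + o(64))*(1/(-3743 + √(969 + 1957)) - 17) = (848 + 76/9)*(1/(-3743 + √(969 + 1957)) - 17) = 7708*(1/(-3743 + √2926) - 17)/9 = 7708*(-17 + 1/(-3743 + √2926))/9 = -131036/9 + 7708/(9*(-3743 + √2926))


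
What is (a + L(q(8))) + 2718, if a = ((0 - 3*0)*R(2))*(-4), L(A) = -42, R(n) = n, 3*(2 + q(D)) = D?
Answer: 2676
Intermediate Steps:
q(D) = -2 + D/3
a = 0 (a = ((0 - 3*0)*2)*(-4) = ((0 + 0)*2)*(-4) = (0*2)*(-4) = 0*(-4) = 0)
(a + L(q(8))) + 2718 = (0 - 42) + 2718 = -42 + 2718 = 2676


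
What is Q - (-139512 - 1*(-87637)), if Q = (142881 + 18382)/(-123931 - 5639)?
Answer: 6721282487/129570 ≈ 51874.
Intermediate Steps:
Q = -161263/129570 (Q = 161263/(-129570) = 161263*(-1/129570) = -161263/129570 ≈ -1.2446)
Q - (-139512 - 1*(-87637)) = -161263/129570 - (-139512 - 1*(-87637)) = -161263/129570 - (-139512 + 87637) = -161263/129570 - 1*(-51875) = -161263/129570 + 51875 = 6721282487/129570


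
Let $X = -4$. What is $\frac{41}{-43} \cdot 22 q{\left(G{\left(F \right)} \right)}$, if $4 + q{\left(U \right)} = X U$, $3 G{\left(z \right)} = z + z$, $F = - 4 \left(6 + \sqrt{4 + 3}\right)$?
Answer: $- \frac{54120}{43} - \frac{28864 \sqrt{7}}{129} \approx -1850.6$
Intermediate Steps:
$F = -24 - 4 \sqrt{7}$ ($F = - 4 \left(6 + \sqrt{7}\right) = -24 - 4 \sqrt{7} \approx -34.583$)
$G{\left(z \right)} = \frac{2 z}{3}$ ($G{\left(z \right)} = \frac{z + z}{3} = \frac{2 z}{3}$)
$q{\left(U \right)} = -4 - 4 U$
$\frac{41}{-43} \cdot 22 q{\left(G{\left(F \right)} \right)} = \frac{41}{-43} \cdot 22 \left(-4 - 4 \frac{2 \left(-24 - 4 \sqrt{7}\right)}{3}\right) = 41 \left(- \frac{1}{43}\right) 22 \left(-4 - 4 \left(-16 - \frac{8 \sqrt{7}}{3}\right)\right) = \left(- \frac{41}{43}\right) 22 \left(-4 + \left(64 + \frac{32 \sqrt{7}}{3}\right)\right) = - \frac{902 \left(60 + \frac{32 \sqrt{7}}{3}\right)}{43} = - \frac{54120}{43} - \frac{28864 \sqrt{7}}{129}$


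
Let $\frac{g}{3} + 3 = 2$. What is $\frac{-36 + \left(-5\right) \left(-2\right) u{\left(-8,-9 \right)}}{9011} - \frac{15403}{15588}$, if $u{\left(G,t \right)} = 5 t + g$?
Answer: $- \frac{146839841}{140463468} \approx -1.0454$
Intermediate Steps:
$g = -3$ ($g = -9 + 3 \cdot 2 = -9 + 6 = -3$)
$u{\left(G,t \right)} = -3 + 5 t$ ($u{\left(G,t \right)} = 5 t - 3 = -3 + 5 t$)
$\frac{-36 + \left(-5\right) \left(-2\right) u{\left(-8,-9 \right)}}{9011} - \frac{15403}{15588} = \frac{-36 + \left(-5\right) \left(-2\right) \left(-3 + 5 \left(-9\right)\right)}{9011} - \frac{15403}{15588} = \left(-36 + 10 \left(-3 - 45\right)\right) \frac{1}{9011} - \frac{15403}{15588} = \left(-36 + 10 \left(-48\right)\right) \frac{1}{9011} - \frac{15403}{15588} = \left(-36 - 480\right) \frac{1}{9011} - \frac{15403}{15588} = \left(-516\right) \frac{1}{9011} - \frac{15403}{15588} = - \frac{516}{9011} - \frac{15403}{15588} = - \frac{146839841}{140463468}$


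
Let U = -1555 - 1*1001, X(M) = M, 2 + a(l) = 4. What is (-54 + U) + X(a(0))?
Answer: -2608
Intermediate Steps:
a(l) = 2 (a(l) = -2 + 4 = 2)
U = -2556 (U = -1555 - 1001 = -2556)
(-54 + U) + X(a(0)) = (-54 - 2556) + 2 = -2610 + 2 = -2608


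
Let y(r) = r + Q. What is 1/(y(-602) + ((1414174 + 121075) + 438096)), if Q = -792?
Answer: 1/1971951 ≈ 5.0711e-7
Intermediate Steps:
y(r) = -792 + r (y(r) = r - 792 = -792 + r)
1/(y(-602) + ((1414174 + 121075) + 438096)) = 1/((-792 - 602) + ((1414174 + 121075) + 438096)) = 1/(-1394 + (1535249 + 438096)) = 1/(-1394 + 1973345) = 1/1971951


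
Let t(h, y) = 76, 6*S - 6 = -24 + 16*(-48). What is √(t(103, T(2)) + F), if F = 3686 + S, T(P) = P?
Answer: √3631 ≈ 60.258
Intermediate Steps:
S = -131 (S = 1 + (-24 + 16*(-48))/6 = 1 + (-24 - 768)/6 = 1 + (⅙)*(-792) = 1 - 132 = -131)
F = 3555 (F = 3686 - 131 = 3555)
√(t(103, T(2)) + F) = √(76 + 3555) = √3631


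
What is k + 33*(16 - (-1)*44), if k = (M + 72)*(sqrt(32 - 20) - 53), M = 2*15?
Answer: -3426 + 204*sqrt(3) ≈ -3072.7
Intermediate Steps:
M = 30
k = -5406 + 204*sqrt(3) (k = (30 + 72)*(sqrt(32 - 20) - 53) = 102*(sqrt(12) - 53) = 102*(2*sqrt(3) - 53) = 102*(-53 + 2*sqrt(3)) = -5406 + 204*sqrt(3) ≈ -5052.7)
k + 33*(16 - (-1)*44) = (-5406 + 204*sqrt(3)) + 33*(16 - (-1)*44) = (-5406 + 204*sqrt(3)) + 33*(16 - 1*(-44)) = (-5406 + 204*sqrt(3)) + 33*(16 + 44) = (-5406 + 204*sqrt(3)) + 33*60 = (-5406 + 204*sqrt(3)) + 1980 = -3426 + 204*sqrt(3)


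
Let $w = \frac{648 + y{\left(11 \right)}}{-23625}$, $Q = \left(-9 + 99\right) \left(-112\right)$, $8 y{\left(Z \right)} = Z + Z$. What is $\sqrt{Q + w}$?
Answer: $\frac{i \sqrt{100019073315}}{3150} \approx 100.4 i$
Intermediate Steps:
$y{\left(Z \right)} = \frac{Z}{4}$ ($y{\left(Z \right)} = \frac{Z + Z}{8} = \frac{2 Z}{8} = \frac{Z}{4}$)
$Q = -10080$ ($Q = 90 \left(-112\right) = -10080$)
$w = - \frac{2603}{94500}$ ($w = \frac{648 + \frac{1}{4} \cdot 11}{-23625} = \left(648 + \frac{11}{4}\right) \left(- \frac{1}{23625}\right) = \frac{2603}{4} \left(- \frac{1}{23625}\right) = - \frac{2603}{94500} \approx -0.027545$)
$\sqrt{Q + w} = \sqrt{-10080 - \frac{2603}{94500}} = \sqrt{- \frac{952562603}{94500}} = \frac{i \sqrt{100019073315}}{3150}$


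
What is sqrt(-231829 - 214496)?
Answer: 5*I*sqrt(17853) ≈ 668.08*I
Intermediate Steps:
sqrt(-231829 - 214496) = sqrt(-446325) = 5*I*sqrt(17853)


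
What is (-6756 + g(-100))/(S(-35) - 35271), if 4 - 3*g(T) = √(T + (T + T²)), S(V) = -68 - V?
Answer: 2533/13239 + 35*√2/52956 ≈ 0.19226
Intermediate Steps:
g(T) = 4/3 - √(T² + 2*T)/3 (g(T) = 4/3 - √(T + (T + T²))/3 = 4/3 - √(T² + 2*T)/3)
(-6756 + g(-100))/(S(-35) - 35271) = (-6756 + (4/3 - 70*√2/3))/((-68 - 1*(-35)) - 35271) = (-6756 + (4/3 - 70*√2/3))/((-68 + 35) - 35271) = (-6756 + (4/3 - 70*√2/3))/(-33 - 35271) = (-6756 + (4/3 - 70*√2/3))/(-35304) = (-6756 + (4/3 - 70*√2/3))*(-1/35304) = (-20264/3 - 70*√2/3)*(-1/35304) = 2533/13239 + 35*√2/52956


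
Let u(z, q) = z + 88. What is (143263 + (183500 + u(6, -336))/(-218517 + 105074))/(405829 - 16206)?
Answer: 16252000915/44200001989 ≈ 0.36769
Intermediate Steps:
u(z, q) = 88 + z
(143263 + (183500 + u(6, -336))/(-218517 + 105074))/(405829 - 16206) = (143263 + (183500 + (88 + 6))/(-218517 + 105074))/(405829 - 16206) = (143263 + (183500 + 94)/(-113443))/389623 = (143263 + 183594*(-1/113443))*(1/389623) = (143263 - 183594/113443)*(1/389623) = (16252000915/113443)*(1/389623) = 16252000915/44200001989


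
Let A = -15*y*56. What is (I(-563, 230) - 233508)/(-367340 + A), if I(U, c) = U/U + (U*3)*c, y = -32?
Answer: 621977/340460 ≈ 1.8269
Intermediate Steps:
A = 26880 (A = -15*(-32)*56 = 480*56 = 26880)
I(U, c) = 1 + 3*U*c (I(U, c) = 1 + (3*U)*c = 1 + 3*U*c)
(I(-563, 230) - 233508)/(-367340 + A) = ((1 + 3*(-563)*230) - 233508)/(-367340 + 26880) = ((1 - 388470) - 233508)/(-340460) = (-388469 - 233508)*(-1/340460) = -621977*(-1/340460) = 621977/340460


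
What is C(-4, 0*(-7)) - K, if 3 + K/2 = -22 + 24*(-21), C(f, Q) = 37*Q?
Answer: 1058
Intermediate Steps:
K = -1058 (K = -6 + 2*(-22 + 24*(-21)) = -6 + 2*(-22 - 504) = -6 + 2*(-526) = -6 - 1052 = -1058)
C(-4, 0*(-7)) - K = 37*(0*(-7)) - 1*(-1058) = 37*0 + 1058 = 0 + 1058 = 1058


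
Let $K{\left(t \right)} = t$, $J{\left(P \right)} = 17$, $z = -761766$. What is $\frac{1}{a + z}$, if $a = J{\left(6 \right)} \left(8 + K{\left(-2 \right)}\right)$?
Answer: $- \frac{1}{761664} \approx -1.3129 \cdot 10^{-6}$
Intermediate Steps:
$a = 102$ ($a = 17 \left(8 - 2\right) = 17 \cdot 6 = 102$)
$\frac{1}{a + z} = \frac{1}{102 - 761766} = \frac{1}{-761664} = - \frac{1}{761664}$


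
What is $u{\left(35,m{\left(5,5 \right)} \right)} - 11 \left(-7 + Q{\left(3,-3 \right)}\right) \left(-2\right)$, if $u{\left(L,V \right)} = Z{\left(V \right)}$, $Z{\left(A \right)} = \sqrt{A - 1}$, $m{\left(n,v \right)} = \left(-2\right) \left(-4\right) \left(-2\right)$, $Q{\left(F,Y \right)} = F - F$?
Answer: $-154 + i \sqrt{17} \approx -154.0 + 4.1231 i$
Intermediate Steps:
$Q{\left(F,Y \right)} = 0$
$m{\left(n,v \right)} = -16$ ($m{\left(n,v \right)} = 8 \left(-2\right) = -16$)
$Z{\left(A \right)} = \sqrt{-1 + A}$
$u{\left(L,V \right)} = \sqrt{-1 + V}$
$u{\left(35,m{\left(5,5 \right)} \right)} - 11 \left(-7 + Q{\left(3,-3 \right)}\right) \left(-2\right) = \sqrt{-1 - 16} - 11 \left(-7 + 0\right) \left(-2\right) = \sqrt{-17} - 11 \left(-7\right) \left(-2\right) = i \sqrt{17} - \left(-77\right) \left(-2\right) = i \sqrt{17} - 154 = -154 + i \sqrt{17}$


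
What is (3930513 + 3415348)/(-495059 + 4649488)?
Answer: 7345861/4154429 ≈ 1.7682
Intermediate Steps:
(3930513 + 3415348)/(-495059 + 4649488) = 7345861/4154429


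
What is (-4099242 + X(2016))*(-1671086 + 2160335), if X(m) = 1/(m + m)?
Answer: -898486422013223/448 ≈ -2.0056e+12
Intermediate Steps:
X(m) = 1/(2*m)
(-4099242 + X(2016))*(-1671086 + 2160335) = (-4099242 + (1/2)/2016)*(-1671086 + 2160335) = (-4099242 + (1/2)*(1/2016))*489249 = (-4099242 + 1/4032)*489249 = -16528143743/4032*489249 = -898486422013223/448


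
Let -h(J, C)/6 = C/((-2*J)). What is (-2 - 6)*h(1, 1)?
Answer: -24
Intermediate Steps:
h(J, C) = 3*C/J (h(J, C) = -6*C/((-2*J)) = -6*C*(-1/(2*J)) = -(-3)*C/J = 3*C/J)
(-2 - 6)*h(1, 1) = (-2 - 6)*(3*1/1) = -24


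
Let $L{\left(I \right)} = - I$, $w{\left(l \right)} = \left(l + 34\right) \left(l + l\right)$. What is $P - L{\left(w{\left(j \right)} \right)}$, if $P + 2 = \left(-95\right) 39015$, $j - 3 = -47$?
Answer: $-3705547$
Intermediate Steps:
$j = -44$ ($j = 3 - 47 = -44$)
$P = -3706427$ ($P = -2 - 3706425 = -3706427$)
$w{\left(l \right)} = 2 l \left(34 + l\right)$ ($w{\left(l \right)} = \left(34 + l\right) 2 l = 2 l \left(34 + l\right)$)
$P - L{\left(w{\left(j \right)} \right)} = -3706427 - - 2 \left(-44\right) \left(34 - 44\right) = -3706427 - - 2 \left(-44\right) \left(-10\right) = -3706427 - \left(-1\right) 880 = -3706427 - -880 = -3706427 + 880 = -3705547$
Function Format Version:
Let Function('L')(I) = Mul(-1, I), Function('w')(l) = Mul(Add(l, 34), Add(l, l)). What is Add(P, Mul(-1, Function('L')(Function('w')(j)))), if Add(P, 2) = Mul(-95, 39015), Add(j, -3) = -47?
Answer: -3705547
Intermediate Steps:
j = -44 (j = Add(3, -47) = -44)
P = -3706427 (P = Add(-2, Mul(-95, 39015)) = Add(-2, -3706425) = -3706427)
Function('w')(l) = Mul(2, l, Add(34, l)) (Function('w')(l) = Mul(Add(34, l), Mul(2, l)) = Mul(2, l, Add(34, l)))
Add(P, Mul(-1, Function('L')(Function('w')(j)))) = Add(-3706427, Mul(-1, Mul(-1, Mul(2, -44, Add(34, -44))))) = Add(-3706427, Mul(-1, Mul(-1, Mul(2, -44, -10)))) = Add(-3706427, Mul(-1, Mul(-1, 880))) = Add(-3706427, Mul(-1, -880)) = Add(-3706427, 880) = -3705547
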